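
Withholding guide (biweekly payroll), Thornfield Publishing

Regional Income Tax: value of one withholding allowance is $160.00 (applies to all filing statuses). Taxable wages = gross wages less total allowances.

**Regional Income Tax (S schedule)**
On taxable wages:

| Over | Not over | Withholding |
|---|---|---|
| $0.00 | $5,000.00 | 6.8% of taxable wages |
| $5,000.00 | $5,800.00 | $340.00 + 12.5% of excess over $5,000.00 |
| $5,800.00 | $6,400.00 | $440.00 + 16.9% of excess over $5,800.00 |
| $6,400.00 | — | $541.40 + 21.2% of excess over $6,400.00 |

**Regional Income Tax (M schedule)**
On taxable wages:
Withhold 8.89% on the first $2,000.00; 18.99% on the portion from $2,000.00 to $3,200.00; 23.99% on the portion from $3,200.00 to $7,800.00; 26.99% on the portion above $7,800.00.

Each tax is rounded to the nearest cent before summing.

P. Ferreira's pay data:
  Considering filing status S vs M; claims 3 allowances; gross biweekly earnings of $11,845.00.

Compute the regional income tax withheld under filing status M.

Regional Income Tax (M): taxable = $11,845.00 − 3×$160.00 = $11,365.00
  $1,509.22 + 26.99% × ($11,365.00 − $7,800.00) = $1,509.22 + 26.99% × $3,565.00 = $2,471.41

$2,471.41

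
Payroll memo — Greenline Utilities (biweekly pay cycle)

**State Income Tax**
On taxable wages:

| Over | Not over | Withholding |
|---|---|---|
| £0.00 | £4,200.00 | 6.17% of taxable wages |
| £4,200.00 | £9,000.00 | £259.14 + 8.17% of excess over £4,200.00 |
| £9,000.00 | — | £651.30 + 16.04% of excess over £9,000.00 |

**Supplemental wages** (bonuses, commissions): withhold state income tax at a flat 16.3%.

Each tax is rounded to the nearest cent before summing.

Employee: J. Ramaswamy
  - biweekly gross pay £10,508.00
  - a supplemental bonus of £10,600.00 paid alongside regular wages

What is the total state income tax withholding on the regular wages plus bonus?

State Income Tax: taxable = £10,508.00
  £651.30 + 16.04% × (£10,508.00 − £9,000.00) = £651.30 + 16.04% × £1,508.00 = £893.18
Supplemental (16.3% flat on bonus): 16.3% × £10,600.00 = £1,727.80
Total state income tax: £893.18 + £1,727.80 = £2,620.98

£2,620.98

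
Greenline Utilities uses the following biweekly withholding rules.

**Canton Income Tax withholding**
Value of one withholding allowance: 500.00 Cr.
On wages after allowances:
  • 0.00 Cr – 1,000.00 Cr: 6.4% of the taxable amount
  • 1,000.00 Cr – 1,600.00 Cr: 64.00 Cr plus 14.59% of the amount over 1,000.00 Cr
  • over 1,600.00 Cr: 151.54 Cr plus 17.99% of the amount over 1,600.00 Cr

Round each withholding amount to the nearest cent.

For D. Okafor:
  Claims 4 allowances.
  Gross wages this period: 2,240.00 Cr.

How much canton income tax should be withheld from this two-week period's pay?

15.36 Cr

Canton Income Tax: taxable = 2,240.00 Cr − 4×500.00 Cr = 240.00 Cr
  6.4% × 240.00 Cr = 15.36 Cr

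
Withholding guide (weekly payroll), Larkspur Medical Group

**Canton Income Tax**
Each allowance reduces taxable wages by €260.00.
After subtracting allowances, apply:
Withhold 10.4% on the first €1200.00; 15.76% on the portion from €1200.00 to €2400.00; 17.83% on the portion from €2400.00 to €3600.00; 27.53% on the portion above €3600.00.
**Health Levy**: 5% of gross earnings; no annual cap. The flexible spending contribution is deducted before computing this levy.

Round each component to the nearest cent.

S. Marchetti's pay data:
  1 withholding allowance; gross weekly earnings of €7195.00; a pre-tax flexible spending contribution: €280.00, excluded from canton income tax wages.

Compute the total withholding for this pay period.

Canton Income Tax: taxable = €7195.00 − €280.00 − 1×€260.00 = €6655.00
  €527.88 + 27.53% × (€6655.00 − €3600.00) = €527.88 + 27.53% × €3055.00 = €1368.92
Health Levy: 5% × €6915.00 = €345.75
Total: €1368.92 + €345.75 = €1714.67

€1714.67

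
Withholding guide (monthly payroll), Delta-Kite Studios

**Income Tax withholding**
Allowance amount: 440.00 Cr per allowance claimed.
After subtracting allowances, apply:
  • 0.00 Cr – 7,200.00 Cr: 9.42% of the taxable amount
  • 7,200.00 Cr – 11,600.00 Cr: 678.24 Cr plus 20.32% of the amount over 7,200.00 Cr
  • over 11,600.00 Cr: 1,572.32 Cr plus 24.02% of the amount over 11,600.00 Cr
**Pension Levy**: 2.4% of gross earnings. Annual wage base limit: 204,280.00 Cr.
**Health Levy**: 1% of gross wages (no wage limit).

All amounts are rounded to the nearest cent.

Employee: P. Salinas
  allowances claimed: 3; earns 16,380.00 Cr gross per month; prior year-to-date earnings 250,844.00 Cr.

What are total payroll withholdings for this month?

Income Tax: taxable = 16,380.00 Cr − 3×440.00 Cr = 15,060.00 Cr
  1,572.32 Cr + 24.02% × (15,060.00 Cr − 11,600.00 Cr) = 1,572.32 Cr + 24.02% × 3,460.00 Cr = 2,403.41 Cr
Pension Levy: YTD 250,844.00 Cr ≥ cap 204,280.00 Cr → 0.00 Cr
Health Levy: 1% × 16,380.00 Cr = 163.80 Cr
Total: 2,403.41 Cr + 0.00 Cr + 163.80 Cr = 2,567.21 Cr

2,567.21 Cr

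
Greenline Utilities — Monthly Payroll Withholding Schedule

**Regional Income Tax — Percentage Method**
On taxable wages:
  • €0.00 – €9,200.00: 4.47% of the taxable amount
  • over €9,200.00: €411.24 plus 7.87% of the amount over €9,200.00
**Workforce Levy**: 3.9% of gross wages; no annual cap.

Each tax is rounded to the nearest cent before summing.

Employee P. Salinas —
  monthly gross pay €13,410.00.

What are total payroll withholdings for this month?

€1,265.56

Regional Income Tax: taxable = €13,410.00
  €411.24 + 7.87% × (€13,410.00 − €9,200.00) = €411.24 + 7.87% × €4,210.00 = €742.57
Workforce Levy: 3.9% × €13,410.00 = €522.99
Total: €742.57 + €522.99 = €1,265.56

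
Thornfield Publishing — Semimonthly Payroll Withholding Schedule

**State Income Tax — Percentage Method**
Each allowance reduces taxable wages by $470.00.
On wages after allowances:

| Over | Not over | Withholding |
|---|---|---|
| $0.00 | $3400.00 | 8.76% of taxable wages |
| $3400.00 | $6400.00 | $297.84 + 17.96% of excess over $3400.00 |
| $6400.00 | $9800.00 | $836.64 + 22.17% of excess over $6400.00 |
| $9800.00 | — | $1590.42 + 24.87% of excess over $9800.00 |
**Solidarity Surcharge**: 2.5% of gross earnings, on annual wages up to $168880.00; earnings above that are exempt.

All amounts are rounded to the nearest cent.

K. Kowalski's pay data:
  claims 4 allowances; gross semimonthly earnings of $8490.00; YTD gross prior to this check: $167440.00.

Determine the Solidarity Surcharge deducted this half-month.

$36.00

Solidarity Surcharge: cap $168880.00 − YTD $167440.00 = $1440.00 subject; 2.5% × $1440.00 = $36.00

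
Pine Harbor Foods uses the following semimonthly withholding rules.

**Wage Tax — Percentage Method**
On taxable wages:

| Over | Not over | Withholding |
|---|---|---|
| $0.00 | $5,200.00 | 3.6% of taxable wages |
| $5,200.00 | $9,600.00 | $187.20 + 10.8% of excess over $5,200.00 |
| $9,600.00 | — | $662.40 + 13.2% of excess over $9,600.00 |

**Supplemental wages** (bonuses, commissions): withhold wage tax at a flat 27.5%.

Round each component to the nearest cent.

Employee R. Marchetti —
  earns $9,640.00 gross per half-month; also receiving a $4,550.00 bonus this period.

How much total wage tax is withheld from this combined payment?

$1,918.93

Wage Tax: taxable = $9,640.00
  $662.40 + 13.2% × ($9,640.00 − $9,600.00) = $662.40 + 13.2% × $40.00 = $667.68
Supplemental (27.5% flat on bonus): 27.5% × $4,550.00 = $1,251.25
Total wage tax: $667.68 + $1,251.25 = $1,918.93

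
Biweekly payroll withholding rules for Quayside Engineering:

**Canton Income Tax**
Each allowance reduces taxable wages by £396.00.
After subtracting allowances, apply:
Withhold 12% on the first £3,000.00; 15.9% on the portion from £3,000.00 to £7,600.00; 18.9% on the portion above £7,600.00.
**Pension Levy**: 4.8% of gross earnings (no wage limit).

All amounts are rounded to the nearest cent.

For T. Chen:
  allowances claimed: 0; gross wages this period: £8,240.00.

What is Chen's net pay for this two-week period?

£6,632.12

Canton Income Tax: taxable = £8,240.00
  £1,091.40 + 18.9% × (£8,240.00 − £7,600.00) = £1,091.40 + 18.9% × £640.00 = £1,212.36
Pension Levy: 4.8% × £8,240.00 = £395.52
Total withheld: £1,212.36 + £395.52 = £1,607.88
Net pay: £8,240.00 − £1,607.88 = £6,632.12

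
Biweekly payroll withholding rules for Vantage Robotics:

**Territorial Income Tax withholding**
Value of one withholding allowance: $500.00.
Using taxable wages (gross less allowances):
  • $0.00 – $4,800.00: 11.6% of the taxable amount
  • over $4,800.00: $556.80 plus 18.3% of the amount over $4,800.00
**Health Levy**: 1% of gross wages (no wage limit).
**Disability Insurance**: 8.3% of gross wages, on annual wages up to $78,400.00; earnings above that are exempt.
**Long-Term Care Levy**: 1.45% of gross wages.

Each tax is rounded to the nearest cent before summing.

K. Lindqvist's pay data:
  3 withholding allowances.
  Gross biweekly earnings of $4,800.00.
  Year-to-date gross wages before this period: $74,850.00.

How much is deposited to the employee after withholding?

$4,004.95

Territorial Income Tax: taxable = $4,800.00 − 3×$500.00 = $3,300.00
  11.6% × $3,300.00 = $382.80
Health Levy: 1% × $4,800.00 = $48.00
Disability Insurance: cap $78,400.00 − YTD $74,850.00 = $3,550.00 subject; 8.3% × $3,550.00 = $294.65
Long-Term Care Levy: 1.45% × $4,800.00 = $69.60
Total withheld: $382.80 + $48.00 + $294.65 + $69.60 = $795.05
Net pay: $4,800.00 − $795.05 = $4,004.95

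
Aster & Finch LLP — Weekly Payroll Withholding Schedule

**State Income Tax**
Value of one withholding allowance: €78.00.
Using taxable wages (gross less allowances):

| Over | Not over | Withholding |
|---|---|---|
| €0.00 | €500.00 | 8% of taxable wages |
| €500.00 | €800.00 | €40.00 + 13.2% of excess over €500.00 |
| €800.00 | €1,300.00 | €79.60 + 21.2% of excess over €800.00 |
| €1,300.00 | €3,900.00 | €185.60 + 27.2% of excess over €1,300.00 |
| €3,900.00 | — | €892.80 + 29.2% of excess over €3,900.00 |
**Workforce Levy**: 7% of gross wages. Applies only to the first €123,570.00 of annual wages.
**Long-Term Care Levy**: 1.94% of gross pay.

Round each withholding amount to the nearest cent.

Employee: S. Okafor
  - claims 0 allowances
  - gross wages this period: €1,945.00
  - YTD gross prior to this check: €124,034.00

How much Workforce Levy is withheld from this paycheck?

€0.00

Workforce Levy: YTD €124,034.00 ≥ cap €123,570.00 → €0.00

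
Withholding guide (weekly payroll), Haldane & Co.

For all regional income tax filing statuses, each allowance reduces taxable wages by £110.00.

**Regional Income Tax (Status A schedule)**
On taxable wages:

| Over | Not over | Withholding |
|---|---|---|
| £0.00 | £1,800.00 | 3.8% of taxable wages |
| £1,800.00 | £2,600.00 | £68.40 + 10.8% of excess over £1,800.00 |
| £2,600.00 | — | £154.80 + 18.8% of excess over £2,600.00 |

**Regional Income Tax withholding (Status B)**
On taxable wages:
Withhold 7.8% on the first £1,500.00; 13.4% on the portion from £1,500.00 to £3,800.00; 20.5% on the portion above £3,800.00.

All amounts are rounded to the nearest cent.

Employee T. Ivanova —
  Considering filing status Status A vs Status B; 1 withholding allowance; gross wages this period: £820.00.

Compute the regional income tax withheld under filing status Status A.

Regional Income Tax (Status A): taxable = £820.00 − 1×£110.00 = £710.00
  3.8% × £710.00 = £26.98

£26.98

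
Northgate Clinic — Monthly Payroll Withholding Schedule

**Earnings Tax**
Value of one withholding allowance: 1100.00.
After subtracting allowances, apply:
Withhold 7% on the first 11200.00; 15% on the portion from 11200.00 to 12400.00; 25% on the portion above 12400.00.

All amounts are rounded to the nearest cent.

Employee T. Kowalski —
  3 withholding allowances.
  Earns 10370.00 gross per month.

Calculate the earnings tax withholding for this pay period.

Earnings Tax: taxable = 10370.00 − 3×1100.00 = 7070.00
  7% × 7070.00 = 494.90

494.90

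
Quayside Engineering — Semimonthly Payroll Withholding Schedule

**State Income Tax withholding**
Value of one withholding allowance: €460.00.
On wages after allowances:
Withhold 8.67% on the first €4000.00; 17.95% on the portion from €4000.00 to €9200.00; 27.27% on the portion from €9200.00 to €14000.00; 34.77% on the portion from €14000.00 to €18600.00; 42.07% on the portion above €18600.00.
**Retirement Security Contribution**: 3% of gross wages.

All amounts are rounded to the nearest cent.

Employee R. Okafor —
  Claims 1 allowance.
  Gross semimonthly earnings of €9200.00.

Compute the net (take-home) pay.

State Income Tax: taxable = €9200.00 − 1×€460.00 = €8740.00
  €346.80 + 17.95% × (€8740.00 − €4000.00) = €346.80 + 17.95% × €4740.00 = €1197.63
Retirement Security Contribution: 3% × €9200.00 = €276.00
Total withheld: €1197.63 + €276.00 = €1473.63
Net pay: €9200.00 − €1473.63 = €7726.37

€7726.37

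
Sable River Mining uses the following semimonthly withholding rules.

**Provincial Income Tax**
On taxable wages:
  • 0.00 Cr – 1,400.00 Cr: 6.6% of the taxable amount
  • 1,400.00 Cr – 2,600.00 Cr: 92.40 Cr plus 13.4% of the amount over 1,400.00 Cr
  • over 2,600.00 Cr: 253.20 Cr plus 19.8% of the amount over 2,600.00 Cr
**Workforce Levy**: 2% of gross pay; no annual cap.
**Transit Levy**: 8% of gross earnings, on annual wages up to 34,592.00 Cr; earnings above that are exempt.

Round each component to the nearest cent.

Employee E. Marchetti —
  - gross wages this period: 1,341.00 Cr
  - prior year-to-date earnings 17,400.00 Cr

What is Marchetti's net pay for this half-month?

Provincial Income Tax: taxable = 1,341.00 Cr
  6.6% × 1,341.00 Cr = 88.51 Cr
Workforce Levy: 2% × 1,341.00 Cr = 26.82 Cr
Transit Levy: 8% × 1,341.00 Cr = 107.28 Cr
Total withheld: 88.51 Cr + 26.82 Cr + 107.28 Cr = 222.61 Cr
Net pay: 1,341.00 Cr − 222.61 Cr = 1,118.39 Cr

1,118.39 Cr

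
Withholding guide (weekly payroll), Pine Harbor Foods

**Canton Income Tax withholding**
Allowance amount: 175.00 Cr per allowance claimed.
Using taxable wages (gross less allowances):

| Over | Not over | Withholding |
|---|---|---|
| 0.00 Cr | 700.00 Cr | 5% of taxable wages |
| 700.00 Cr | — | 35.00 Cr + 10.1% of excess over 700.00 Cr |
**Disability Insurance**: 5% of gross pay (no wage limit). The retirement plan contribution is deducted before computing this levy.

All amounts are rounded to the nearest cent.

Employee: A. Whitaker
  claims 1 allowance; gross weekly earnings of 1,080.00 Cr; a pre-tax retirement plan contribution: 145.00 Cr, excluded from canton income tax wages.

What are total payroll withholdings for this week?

87.81 Cr

Canton Income Tax: taxable = 1,080.00 Cr − 145.00 Cr − 1×175.00 Cr = 760.00 Cr
  35.00 Cr + 10.1% × (760.00 Cr − 700.00 Cr) = 35.00 Cr + 10.1% × 60.00 Cr = 41.06 Cr
Disability Insurance: 5% × 935.00 Cr = 46.75 Cr
Total: 41.06 Cr + 46.75 Cr = 87.81 Cr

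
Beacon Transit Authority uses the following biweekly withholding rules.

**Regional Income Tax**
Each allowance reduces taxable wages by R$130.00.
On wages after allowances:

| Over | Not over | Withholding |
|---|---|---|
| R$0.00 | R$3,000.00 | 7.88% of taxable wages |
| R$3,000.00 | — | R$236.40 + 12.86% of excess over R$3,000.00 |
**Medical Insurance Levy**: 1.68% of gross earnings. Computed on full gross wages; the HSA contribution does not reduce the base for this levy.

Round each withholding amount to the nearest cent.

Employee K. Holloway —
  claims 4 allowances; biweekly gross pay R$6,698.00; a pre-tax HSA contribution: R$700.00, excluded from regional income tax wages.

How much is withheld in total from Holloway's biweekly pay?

Regional Income Tax: taxable = R$6,698.00 − R$700.00 − 4×R$130.00 = R$5,478.00
  R$236.40 + 12.86% × (R$5,478.00 − R$3,000.00) = R$236.40 + 12.86% × R$2,478.00 = R$555.07
Medical Insurance Levy: 1.68% × R$6,698.00 = R$112.53
Total: R$555.07 + R$112.53 = R$667.60

R$667.60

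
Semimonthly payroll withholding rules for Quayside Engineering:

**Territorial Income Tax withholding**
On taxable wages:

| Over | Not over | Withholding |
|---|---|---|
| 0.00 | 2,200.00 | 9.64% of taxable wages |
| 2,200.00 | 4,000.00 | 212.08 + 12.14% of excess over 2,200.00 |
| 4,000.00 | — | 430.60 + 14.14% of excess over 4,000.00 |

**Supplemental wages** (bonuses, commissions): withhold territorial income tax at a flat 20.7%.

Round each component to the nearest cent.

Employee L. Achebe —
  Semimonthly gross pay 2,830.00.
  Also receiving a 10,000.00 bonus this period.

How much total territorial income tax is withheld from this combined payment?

2,358.56

Territorial Income Tax: taxable = 2,830.00
  212.08 + 12.14% × (2,830.00 − 2,200.00) = 212.08 + 12.14% × 630.00 = 288.56
Supplemental (20.7% flat on bonus): 20.7% × 10,000.00 = 2,070.00
Total territorial income tax: 288.56 + 2,070.00 = 2,358.56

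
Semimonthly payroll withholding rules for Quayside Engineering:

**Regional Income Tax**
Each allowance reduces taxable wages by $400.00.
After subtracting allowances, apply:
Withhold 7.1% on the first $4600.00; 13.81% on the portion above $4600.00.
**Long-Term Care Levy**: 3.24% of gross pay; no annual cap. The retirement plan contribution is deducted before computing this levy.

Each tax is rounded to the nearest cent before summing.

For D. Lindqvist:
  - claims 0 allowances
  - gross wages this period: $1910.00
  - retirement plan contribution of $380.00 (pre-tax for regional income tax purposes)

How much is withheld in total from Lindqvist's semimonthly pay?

$158.20

Regional Income Tax: taxable = $1910.00 − $380.00 = $1530.00
  7.1% × $1530.00 = $108.63
Long-Term Care Levy: 3.24% × $1530.00 = $49.57
Total: $108.63 + $49.57 = $158.20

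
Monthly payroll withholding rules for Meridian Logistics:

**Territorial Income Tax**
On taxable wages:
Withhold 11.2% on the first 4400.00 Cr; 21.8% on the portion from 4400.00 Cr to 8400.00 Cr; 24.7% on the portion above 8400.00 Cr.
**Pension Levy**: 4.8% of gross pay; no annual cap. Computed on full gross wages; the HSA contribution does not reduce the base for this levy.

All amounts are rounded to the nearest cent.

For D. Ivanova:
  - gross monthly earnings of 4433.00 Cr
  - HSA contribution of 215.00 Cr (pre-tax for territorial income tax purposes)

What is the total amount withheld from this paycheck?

685.20 Cr

Territorial Income Tax: taxable = 4433.00 Cr − 215.00 Cr = 4218.00 Cr
  11.2% × 4218.00 Cr = 472.42 Cr
Pension Levy: 4.8% × 4433.00 Cr = 212.78 Cr
Total: 472.42 Cr + 212.78 Cr = 685.20 Cr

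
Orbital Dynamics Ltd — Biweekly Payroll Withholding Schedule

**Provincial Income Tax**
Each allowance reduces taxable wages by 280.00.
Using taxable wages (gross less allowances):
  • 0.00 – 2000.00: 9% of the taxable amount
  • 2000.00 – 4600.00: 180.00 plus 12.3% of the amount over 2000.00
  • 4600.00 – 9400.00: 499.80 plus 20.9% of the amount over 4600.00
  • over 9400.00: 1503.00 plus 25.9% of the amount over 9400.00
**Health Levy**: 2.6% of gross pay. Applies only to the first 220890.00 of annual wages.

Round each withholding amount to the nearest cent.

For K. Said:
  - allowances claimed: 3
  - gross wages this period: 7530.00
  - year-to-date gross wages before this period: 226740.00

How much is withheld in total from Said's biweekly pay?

Provincial Income Tax: taxable = 7530.00 − 3×280.00 = 6690.00
  499.80 + 20.9% × (6690.00 − 4600.00) = 499.80 + 20.9% × 2090.00 = 936.61
Health Levy: YTD 226740.00 ≥ cap 220890.00 → 0.00
Total: 936.61 + 0.00 = 936.61

936.61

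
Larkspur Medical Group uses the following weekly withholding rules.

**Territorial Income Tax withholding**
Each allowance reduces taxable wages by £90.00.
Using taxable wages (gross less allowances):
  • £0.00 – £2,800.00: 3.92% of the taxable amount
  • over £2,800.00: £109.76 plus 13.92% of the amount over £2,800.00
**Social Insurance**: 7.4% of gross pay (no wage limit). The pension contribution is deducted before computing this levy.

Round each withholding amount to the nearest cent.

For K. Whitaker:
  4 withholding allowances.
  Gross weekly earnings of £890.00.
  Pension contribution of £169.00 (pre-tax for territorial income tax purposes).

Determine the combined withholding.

Territorial Income Tax: taxable = £890.00 − £169.00 − 4×£90.00 = £361.00
  3.92% × £361.00 = £14.15
Social Insurance: 7.4% × £721.00 = £53.35
Total: £14.15 + £53.35 = £67.50

£67.50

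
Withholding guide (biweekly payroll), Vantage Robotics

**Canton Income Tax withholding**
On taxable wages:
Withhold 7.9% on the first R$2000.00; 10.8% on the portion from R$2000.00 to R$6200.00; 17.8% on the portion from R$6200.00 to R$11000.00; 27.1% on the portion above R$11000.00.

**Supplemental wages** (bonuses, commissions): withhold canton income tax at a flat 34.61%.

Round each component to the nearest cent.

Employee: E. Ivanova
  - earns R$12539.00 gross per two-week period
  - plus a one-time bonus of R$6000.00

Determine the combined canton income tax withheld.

R$3959.67

Canton Income Tax: taxable = R$12539.00
  R$1466.00 + 27.1% × (R$12539.00 − R$11000.00) = R$1466.00 + 27.1% × R$1539.00 = R$1883.07
Supplemental (34.61% flat on bonus): 34.61% × R$6000.00 = R$2076.60
Total canton income tax: R$1883.07 + R$2076.60 = R$3959.67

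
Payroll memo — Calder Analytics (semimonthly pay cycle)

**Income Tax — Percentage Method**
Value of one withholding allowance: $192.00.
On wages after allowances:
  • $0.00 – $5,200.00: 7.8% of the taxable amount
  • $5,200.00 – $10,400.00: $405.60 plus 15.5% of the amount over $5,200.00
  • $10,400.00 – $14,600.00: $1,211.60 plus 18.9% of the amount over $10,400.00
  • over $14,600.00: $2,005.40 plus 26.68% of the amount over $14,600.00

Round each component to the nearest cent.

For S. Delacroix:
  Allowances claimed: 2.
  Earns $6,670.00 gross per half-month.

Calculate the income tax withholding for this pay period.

$573.93

Income Tax: taxable = $6,670.00 − 2×$192.00 = $6,286.00
  $405.60 + 15.5% × ($6,286.00 − $5,200.00) = $405.60 + 15.5% × $1,086.00 = $573.93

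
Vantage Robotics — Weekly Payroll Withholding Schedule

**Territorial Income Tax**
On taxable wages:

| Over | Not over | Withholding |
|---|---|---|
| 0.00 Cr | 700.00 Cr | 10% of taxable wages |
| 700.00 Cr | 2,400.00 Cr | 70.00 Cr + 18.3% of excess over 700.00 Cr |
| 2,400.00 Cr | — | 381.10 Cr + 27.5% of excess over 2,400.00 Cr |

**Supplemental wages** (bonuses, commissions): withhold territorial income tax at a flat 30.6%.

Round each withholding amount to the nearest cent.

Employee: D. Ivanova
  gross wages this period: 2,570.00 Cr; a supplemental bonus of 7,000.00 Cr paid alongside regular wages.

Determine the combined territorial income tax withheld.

2,569.85 Cr

Territorial Income Tax: taxable = 2,570.00 Cr
  381.10 Cr + 27.5% × (2,570.00 Cr − 2,400.00 Cr) = 381.10 Cr + 27.5% × 170.00 Cr = 427.85 Cr
Supplemental (30.6% flat on bonus): 30.6% × 7,000.00 Cr = 2,142.00 Cr
Total territorial income tax: 427.85 Cr + 2,142.00 Cr = 2,569.85 Cr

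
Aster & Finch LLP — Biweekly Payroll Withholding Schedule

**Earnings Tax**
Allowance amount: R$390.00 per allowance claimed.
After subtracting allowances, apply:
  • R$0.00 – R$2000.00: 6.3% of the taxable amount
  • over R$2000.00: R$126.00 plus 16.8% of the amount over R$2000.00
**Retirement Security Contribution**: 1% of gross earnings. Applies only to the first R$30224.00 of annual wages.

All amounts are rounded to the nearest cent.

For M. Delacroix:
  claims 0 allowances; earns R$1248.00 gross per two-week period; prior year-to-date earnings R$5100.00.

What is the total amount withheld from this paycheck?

Earnings Tax: taxable = R$1248.00
  6.3% × R$1248.00 = R$78.62
Retirement Security Contribution: 1% × R$1248.00 = R$12.48
Total: R$78.62 + R$12.48 = R$91.10

R$91.10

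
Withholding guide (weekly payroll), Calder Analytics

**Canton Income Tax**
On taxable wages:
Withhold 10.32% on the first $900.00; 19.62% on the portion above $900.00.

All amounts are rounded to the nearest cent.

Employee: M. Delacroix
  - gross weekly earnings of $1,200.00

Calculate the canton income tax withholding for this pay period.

Canton Income Tax: taxable = $1,200.00
  $92.88 + 19.62% × ($1,200.00 − $900.00) = $92.88 + 19.62% × $300.00 = $151.74

$151.74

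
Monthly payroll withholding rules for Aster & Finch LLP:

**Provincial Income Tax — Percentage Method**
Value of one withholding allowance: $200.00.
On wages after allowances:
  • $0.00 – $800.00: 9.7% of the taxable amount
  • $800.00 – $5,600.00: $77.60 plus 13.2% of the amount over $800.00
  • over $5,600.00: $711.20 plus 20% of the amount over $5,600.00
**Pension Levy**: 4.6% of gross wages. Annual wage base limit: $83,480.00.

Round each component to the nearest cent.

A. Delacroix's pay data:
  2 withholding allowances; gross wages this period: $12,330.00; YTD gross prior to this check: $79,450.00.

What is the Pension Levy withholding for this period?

Pension Levy: cap $83,480.00 − YTD $79,450.00 = $4,030.00 subject; 4.6% × $4,030.00 = $185.38

$185.38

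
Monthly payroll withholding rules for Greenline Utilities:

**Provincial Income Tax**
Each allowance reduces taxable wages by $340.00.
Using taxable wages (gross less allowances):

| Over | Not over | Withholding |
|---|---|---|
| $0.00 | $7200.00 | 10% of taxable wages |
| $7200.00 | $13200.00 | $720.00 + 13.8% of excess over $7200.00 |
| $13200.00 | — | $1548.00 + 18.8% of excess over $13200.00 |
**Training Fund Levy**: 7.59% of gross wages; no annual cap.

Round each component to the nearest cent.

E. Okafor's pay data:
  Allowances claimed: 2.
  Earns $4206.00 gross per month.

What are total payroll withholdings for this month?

Provincial Income Tax: taxable = $4206.00 − 2×$340.00 = $3526.00
  10% × $3526.00 = $352.60
Training Fund Levy: 7.59% × $4206.00 = $319.24
Total: $352.60 + $319.24 = $671.84

$671.84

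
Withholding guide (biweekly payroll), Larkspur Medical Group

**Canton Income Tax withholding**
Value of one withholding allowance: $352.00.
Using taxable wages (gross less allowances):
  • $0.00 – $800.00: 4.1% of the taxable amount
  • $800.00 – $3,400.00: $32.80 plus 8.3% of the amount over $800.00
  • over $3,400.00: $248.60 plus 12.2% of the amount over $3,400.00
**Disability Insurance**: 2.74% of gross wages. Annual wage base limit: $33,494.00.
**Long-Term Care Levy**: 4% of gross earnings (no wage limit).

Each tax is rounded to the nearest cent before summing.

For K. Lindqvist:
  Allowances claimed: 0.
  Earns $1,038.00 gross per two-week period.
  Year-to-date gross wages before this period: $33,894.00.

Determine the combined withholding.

$94.07

Canton Income Tax: taxable = $1,038.00
  $32.80 + 8.3% × ($1,038.00 − $800.00) = $32.80 + 8.3% × $238.00 = $52.55
Disability Insurance: YTD $33,894.00 ≥ cap $33,494.00 → $0.00
Long-Term Care Levy: 4% × $1,038.00 = $41.52
Total: $52.55 + $0.00 + $41.52 = $94.07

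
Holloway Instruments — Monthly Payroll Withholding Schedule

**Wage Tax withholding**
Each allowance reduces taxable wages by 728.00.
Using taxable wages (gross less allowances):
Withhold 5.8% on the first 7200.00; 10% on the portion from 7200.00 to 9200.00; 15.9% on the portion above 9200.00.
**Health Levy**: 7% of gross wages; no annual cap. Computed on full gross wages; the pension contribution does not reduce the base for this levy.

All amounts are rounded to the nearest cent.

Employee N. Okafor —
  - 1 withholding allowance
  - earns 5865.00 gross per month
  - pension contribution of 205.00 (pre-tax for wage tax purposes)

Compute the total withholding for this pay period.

Wage Tax: taxable = 5865.00 − 205.00 − 1×728.00 = 4932.00
  5.8% × 4932.00 = 286.06
Health Levy: 7% × 5865.00 = 410.55
Total: 286.06 + 410.55 = 696.61

696.61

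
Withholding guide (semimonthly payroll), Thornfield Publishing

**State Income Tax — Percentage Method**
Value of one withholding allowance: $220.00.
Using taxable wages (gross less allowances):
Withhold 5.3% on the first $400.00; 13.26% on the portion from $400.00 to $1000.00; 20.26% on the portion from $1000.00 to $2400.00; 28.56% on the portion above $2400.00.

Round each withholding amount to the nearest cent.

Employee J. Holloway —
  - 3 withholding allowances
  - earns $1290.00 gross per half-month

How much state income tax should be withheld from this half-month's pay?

State Income Tax: taxable = $1290.00 − 3×$220.00 = $630.00
  $21.20 + 13.26% × ($630.00 − $400.00) = $21.20 + 13.26% × $230.00 = $51.70

$51.70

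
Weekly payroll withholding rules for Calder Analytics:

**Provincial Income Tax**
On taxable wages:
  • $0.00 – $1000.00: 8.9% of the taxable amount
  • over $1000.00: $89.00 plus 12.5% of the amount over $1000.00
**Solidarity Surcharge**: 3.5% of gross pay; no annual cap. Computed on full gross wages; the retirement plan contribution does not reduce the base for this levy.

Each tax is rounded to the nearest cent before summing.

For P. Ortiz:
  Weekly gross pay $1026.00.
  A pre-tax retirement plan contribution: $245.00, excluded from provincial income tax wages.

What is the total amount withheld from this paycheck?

Provincial Income Tax: taxable = $1026.00 − $245.00 = $781.00
  8.9% × $781.00 = $69.51
Solidarity Surcharge: 3.5% × $1026.00 = $35.91
Total: $69.51 + $35.91 = $105.42

$105.42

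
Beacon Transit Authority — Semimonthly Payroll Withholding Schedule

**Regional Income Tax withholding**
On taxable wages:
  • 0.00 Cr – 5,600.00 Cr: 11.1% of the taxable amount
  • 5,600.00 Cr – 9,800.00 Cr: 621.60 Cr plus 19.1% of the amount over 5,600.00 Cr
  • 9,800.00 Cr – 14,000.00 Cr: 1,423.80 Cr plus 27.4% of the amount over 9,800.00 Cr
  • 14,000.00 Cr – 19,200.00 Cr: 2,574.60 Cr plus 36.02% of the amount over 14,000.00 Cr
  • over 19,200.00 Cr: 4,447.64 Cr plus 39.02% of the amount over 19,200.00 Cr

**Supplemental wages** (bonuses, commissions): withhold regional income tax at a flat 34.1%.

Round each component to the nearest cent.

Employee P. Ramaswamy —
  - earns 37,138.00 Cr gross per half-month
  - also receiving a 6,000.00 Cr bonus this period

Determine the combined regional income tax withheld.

Regional Income Tax: taxable = 37,138.00 Cr
  4,447.64 Cr + 39.02% × (37,138.00 Cr − 19,200.00 Cr) = 4,447.64 Cr + 39.02% × 17,938.00 Cr = 11,447.05 Cr
Supplemental (34.1% flat on bonus): 34.1% × 6,000.00 Cr = 2,046.00 Cr
Total regional income tax: 11,447.05 Cr + 2,046.00 Cr = 13,493.05 Cr

13,493.05 Cr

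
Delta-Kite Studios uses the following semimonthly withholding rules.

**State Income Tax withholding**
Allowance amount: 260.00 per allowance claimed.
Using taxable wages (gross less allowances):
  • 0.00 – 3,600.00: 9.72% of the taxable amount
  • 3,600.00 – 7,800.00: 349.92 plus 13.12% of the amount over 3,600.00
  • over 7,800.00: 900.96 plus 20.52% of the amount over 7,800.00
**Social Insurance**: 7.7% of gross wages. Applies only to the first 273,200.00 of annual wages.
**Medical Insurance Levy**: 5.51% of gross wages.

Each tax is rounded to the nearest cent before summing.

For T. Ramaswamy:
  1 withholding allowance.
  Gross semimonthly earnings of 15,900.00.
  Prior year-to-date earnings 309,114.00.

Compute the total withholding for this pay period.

State Income Tax: taxable = 15,900.00 − 1×260.00 = 15,640.00
  900.96 + 20.52% × (15,640.00 − 7,800.00) = 900.96 + 20.52% × 7,840.00 = 2,509.73
Social Insurance: YTD 309,114.00 ≥ cap 273,200.00 → 0.00
Medical Insurance Levy: 5.51% × 15,900.00 = 876.09
Total: 2,509.73 + 0.00 + 876.09 = 3,385.82

3,385.82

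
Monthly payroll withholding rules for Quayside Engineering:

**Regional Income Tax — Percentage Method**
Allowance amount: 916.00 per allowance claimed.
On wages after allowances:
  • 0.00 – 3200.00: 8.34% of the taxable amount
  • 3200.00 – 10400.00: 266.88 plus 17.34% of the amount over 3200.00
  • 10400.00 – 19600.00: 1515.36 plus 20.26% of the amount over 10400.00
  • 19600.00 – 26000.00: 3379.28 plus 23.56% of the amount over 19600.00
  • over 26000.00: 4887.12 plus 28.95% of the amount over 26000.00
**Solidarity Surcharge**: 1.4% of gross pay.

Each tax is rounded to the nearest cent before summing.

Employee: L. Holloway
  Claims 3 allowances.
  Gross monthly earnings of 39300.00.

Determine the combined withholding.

8492.12

Regional Income Tax: taxable = 39300.00 − 3×916.00 = 36552.00
  4887.12 + 28.95% × (36552.00 − 26000.00) = 4887.12 + 28.95% × 10552.00 = 7941.92
Solidarity Surcharge: 1.4% × 39300.00 = 550.20
Total: 7941.92 + 550.20 = 8492.12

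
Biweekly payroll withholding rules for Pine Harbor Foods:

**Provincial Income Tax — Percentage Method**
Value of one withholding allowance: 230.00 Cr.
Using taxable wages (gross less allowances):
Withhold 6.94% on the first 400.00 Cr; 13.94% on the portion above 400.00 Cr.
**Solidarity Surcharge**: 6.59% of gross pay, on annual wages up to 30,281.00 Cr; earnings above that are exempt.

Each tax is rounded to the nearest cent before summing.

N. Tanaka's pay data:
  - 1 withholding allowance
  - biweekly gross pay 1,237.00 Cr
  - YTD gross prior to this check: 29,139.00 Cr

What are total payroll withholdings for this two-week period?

Provincial Income Tax: taxable = 1,237.00 Cr − 1×230.00 Cr = 1,007.00 Cr
  27.76 Cr + 13.94% × (1,007.00 Cr − 400.00 Cr) = 27.76 Cr + 13.94% × 607.00 Cr = 112.38 Cr
Solidarity Surcharge: cap 30,281.00 Cr − YTD 29,139.00 Cr = 1,142.00 Cr subject; 6.59% × 1,142.00 Cr = 75.26 Cr
Total: 112.38 Cr + 75.26 Cr = 187.64 Cr

187.64 Cr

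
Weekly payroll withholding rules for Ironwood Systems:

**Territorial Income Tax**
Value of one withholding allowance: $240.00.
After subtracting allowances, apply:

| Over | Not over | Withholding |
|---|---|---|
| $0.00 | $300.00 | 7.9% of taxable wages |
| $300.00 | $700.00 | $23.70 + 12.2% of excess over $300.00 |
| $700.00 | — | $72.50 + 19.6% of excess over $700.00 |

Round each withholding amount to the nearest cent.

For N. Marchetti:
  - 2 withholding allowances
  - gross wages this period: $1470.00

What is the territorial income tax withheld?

Territorial Income Tax: taxable = $1470.00 − 2×$240.00 = $990.00
  $72.50 + 19.6% × ($990.00 − $700.00) = $72.50 + 19.6% × $290.00 = $129.34

$129.34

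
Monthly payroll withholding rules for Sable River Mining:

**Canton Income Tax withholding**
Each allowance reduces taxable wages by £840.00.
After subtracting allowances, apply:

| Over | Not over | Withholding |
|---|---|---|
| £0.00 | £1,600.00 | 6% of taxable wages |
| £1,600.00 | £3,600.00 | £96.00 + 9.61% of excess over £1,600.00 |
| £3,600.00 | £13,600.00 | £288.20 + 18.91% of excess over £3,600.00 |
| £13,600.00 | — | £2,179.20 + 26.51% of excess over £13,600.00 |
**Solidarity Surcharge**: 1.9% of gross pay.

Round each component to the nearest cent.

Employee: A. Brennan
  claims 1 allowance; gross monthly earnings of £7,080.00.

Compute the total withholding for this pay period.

£921.94

Canton Income Tax: taxable = £7,080.00 − 1×£840.00 = £6,240.00
  £288.20 + 18.91% × (£6,240.00 − £3,600.00) = £288.20 + 18.91% × £2,640.00 = £787.42
Solidarity Surcharge: 1.9% × £7,080.00 = £134.52
Total: £787.42 + £134.52 = £921.94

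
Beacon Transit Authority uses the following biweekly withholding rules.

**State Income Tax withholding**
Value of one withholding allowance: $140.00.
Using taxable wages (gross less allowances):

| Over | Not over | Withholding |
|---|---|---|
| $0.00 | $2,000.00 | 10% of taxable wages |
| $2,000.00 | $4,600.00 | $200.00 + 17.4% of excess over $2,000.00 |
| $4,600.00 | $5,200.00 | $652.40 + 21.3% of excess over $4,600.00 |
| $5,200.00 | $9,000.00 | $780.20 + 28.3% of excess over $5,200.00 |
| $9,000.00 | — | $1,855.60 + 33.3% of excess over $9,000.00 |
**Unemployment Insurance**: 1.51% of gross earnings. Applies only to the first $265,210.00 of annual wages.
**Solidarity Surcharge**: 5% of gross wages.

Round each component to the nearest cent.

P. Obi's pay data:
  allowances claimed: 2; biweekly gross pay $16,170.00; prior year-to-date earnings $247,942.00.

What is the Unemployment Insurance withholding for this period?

$244.17

Unemployment Insurance: 1.51% × $16,170.00 = $244.17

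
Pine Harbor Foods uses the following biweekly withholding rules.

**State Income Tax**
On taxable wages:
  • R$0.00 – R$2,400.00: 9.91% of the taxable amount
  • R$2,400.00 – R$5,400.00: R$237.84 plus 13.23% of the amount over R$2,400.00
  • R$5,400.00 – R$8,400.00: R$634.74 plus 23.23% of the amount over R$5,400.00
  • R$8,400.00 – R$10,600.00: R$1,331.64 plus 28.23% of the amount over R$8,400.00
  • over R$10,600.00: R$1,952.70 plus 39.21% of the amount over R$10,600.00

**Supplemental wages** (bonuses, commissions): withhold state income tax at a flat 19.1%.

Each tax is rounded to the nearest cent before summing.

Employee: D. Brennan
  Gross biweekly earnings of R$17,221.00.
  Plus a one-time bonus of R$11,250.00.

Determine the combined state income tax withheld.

R$6,697.54

State Income Tax: taxable = R$17,221.00
  R$1,952.70 + 39.21% × (R$17,221.00 − R$10,600.00) = R$1,952.70 + 39.21% × R$6,621.00 = R$4,548.79
Supplemental (19.1% flat on bonus): 19.1% × R$11,250.00 = R$2,148.75
Total state income tax: R$4,548.79 + R$2,148.75 = R$6,697.54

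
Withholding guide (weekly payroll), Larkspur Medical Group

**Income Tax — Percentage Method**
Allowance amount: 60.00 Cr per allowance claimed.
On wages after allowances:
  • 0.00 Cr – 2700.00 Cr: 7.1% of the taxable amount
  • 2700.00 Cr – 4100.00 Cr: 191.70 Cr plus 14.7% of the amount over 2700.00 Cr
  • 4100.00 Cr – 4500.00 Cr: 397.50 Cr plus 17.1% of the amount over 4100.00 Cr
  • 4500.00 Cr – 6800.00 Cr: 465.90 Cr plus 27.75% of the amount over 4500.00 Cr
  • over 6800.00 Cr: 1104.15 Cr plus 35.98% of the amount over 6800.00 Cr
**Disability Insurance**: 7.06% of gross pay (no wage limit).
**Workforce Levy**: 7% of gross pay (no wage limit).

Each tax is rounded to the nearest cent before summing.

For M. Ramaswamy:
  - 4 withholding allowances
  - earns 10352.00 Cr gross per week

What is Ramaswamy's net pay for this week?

6600.70 Cr

Income Tax: taxable = 10352.00 Cr − 4×60.00 Cr = 10112.00 Cr
  1104.15 Cr + 35.98% × (10112.00 Cr − 6800.00 Cr) = 1104.15 Cr + 35.98% × 3312.00 Cr = 2295.81 Cr
Disability Insurance: 7.06% × 10352.00 Cr = 730.85 Cr
Workforce Levy: 7% × 10352.00 Cr = 724.64 Cr
Total withheld: 2295.81 Cr + 730.85 Cr + 724.64 Cr = 3751.30 Cr
Net pay: 10352.00 Cr − 3751.30 Cr = 6600.70 Cr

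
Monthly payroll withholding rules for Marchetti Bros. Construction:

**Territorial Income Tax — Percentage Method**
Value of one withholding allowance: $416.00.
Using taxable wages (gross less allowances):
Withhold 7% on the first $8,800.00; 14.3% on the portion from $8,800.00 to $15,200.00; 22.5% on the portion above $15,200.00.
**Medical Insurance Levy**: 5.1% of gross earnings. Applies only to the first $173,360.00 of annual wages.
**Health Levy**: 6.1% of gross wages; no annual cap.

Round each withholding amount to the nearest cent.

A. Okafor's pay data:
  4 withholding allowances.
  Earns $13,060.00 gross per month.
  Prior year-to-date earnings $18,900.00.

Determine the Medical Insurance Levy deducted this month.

$666.06

Medical Insurance Levy: 5.1% × $13,060.00 = $666.06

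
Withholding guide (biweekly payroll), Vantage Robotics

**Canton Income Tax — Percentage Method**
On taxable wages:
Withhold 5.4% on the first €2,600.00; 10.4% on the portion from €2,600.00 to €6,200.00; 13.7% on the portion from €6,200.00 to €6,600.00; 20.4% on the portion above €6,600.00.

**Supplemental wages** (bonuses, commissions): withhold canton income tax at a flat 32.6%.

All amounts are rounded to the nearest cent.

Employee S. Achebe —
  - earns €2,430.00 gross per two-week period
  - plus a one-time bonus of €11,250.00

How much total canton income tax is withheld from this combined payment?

€3,798.72

Canton Income Tax: taxable = €2,430.00
  5.4% × €2,430.00 = €131.22
Supplemental (32.6% flat on bonus): 32.6% × €11,250.00 = €3,667.50
Total canton income tax: €131.22 + €3,667.50 = €3,798.72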